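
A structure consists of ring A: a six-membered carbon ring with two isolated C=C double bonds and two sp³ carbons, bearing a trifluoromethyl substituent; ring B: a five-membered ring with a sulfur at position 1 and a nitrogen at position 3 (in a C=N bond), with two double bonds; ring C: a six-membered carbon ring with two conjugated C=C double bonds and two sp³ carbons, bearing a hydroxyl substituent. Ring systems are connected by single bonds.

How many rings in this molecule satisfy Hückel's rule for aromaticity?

1

Ring A has two sp³ carbons, so it is not fully conjugated — not aromatic (1,4-cyclohexadiene).
Ring B has a continuous p-orbital overlap around the ring; 2 ring double bonds (4 π electrons) plus a heteroatom lone pair (2) give 6 π electrons. That satisfies 4n+2 with n=1, so ring B is aromatic (thiazole).
Ring C has two sp³ carbons, so it is not fully conjugated — not aromatic (1,3-cyclohexadiene).
Aromatic: B. Total: 1.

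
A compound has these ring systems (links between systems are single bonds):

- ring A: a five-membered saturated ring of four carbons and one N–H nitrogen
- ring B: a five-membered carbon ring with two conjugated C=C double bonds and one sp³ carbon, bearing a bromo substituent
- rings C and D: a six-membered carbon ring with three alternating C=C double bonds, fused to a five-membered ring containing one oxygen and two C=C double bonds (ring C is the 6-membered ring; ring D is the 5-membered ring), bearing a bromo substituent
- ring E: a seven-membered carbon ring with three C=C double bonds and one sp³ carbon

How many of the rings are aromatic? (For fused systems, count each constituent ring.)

2

Ring A has only sp³ atoms, so it is not fully conjugated — not aromatic (pyrrolidine).
Ring B has one sp³ carbon, so it is not fully conjugated — not aromatic (cyclopentadiene).
Rings C and D form a fused bicyclic system (with one oxygen) with 9 sp² atoms and 10 π electrons from ring double bonds plus a heteroatom lone pair. 10 = 4(2)+2, so the system is aromatic and both rings count as aromatic (benzofuran).
Ring E has one sp³ carbon, so it is not fully conjugated — not aromatic (cycloheptatriene).
Aromatic: C, D. Total: 2.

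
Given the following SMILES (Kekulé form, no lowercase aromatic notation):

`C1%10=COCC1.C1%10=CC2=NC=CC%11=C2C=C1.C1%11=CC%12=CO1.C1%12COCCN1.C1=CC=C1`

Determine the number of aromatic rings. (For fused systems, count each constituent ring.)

3

The SMILES encodes a five-membered ring of four carbons and one oxygen, with one C=C double bond and two sp³ carbons; two fused six-membered rings, each with three alternating double bonds; one ring is all carbon and the other has one ring nitrogen; a five-membered ring of four carbons and one oxygen, with two C=C double bonds; a six-membered saturated ring with an oxygen and an N–H nitrogen at positions 1 and 4; a four-membered carbon ring with two alternating C=C double bonds.
The 5-membered ring with one oxygen has two sp³ carbons, so it is not fully conjugated — not aromatic (2,3-dihydrofuran).
The fused 6/6-membered bicyclic (with one nitrogen) is a single π system with 10 sp² atoms and 10 π electrons from ring double bonds. 10 = 4(2)+2, so the system is aromatic and both rings count as aromatic (quinoline).
The second 5-membered ring with one oxygen has a continuous p-orbital overlap around the ring; 2 ring double bonds (4 π electrons) plus a heteroatom lone pair (2) give 6 π electrons. That satisfies 4n+2 with n=1, so it is aromatic (furan).
The 6-membered ring with one oxygen and one N–H (1,4) has only sp³ atoms, so it is not fully conjugated — not aromatic (morpholine).
The 4-membered ring has only sp² ring atoms; a planar conformation would have a fully conjugated π system of 4 electrons. But 4 = 4(1), which is 4n not 4n+2, so it is not aromatic (cyclobutadiene) — cyclobutadiene is antiaromatic and distorts to a rectangle.
3 of the 6 rings are aromatic. Total: 3.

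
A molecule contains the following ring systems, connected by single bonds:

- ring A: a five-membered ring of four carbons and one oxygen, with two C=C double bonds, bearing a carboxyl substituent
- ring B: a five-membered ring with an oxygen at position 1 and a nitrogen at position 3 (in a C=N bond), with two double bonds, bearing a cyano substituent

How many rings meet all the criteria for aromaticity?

2

Ring A is fully conjugated (every ring atom contributes a p orbital); 2 ring double bonds (4 π electrons) plus a heteroatom lone pair (2) give 6 π electrons. That satisfies 4n+2 with n=1, so ring A is aromatic (furan).
Ring B is fully conjugated (every ring atom contributes a p orbital); 2 ring double bonds (4 π electrons) plus a heteroatom lone pair (2) give 6 π electrons. 6 = 4(1)+2, so ring B is aromatic (oxazole).
Aromatic: A, B. Total: 2.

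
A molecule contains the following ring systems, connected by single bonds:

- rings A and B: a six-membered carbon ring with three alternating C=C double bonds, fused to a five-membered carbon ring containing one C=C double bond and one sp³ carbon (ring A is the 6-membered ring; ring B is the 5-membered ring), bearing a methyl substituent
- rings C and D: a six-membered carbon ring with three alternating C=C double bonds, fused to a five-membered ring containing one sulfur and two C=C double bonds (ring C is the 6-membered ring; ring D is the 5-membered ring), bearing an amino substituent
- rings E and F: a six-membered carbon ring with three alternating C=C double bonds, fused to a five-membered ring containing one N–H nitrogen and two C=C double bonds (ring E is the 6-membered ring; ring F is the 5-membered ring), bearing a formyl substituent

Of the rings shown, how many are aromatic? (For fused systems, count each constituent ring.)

Ring A is fully conjugated (every ring atom contributes a p orbital); 3 ring double bonds give 6 π electrons. 6 = 4(1)+2, so ring A is aromatic (benzene ring).
Ring B has one sp³ carbon, so it is not fully conjugated — not aromatic (cyclopentene ring).
Rings C and D form a fused bicyclic system (with one sulfur) with 9 sp² atoms and 10 π electrons from ring double bonds plus a heteroatom lone pair. 10 = 4(2)+2, so the system is aromatic and both rings count as aromatic (benzothiophene).
Rings E and F form a fused bicyclic system (with one N–H) with 9 sp² atoms and 10 π electrons from ring double bonds plus a heteroatom lone pair. 10 = 4(2)+2, so the system is aromatic and both rings count as aromatic (indole).
Aromatic: A, C, D, E, F. Total: 5.

5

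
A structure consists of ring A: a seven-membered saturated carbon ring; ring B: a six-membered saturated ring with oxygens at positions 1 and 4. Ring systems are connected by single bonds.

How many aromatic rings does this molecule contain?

0

Ring A has only sp³ atoms, so it is not fully conjugated — not aromatic (cycloheptane).
Ring B has only sp³ atoms, so it is not fully conjugated — not aromatic (1,4-dioxane).
No ring is aromatic. Total: 0.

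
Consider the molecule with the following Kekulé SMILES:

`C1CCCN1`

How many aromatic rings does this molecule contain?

The SMILES encodes a five-membered saturated ring of four carbons and one N–H nitrogen.
The 5-membered ring with one N–H has only sp³ atoms, so it is not fully conjugated — not aromatic (pyrrolidine).

0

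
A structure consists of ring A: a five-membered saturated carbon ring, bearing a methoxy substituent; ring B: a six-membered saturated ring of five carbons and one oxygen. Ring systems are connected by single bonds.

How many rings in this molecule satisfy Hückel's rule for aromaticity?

0

Ring A has only sp³ atoms, so it is not fully conjugated — not aromatic (cyclopentane).
Ring B has only sp³ atoms, so it is not fully conjugated — not aromatic (tetrahydropyran).
No ring is aromatic. Total: 0.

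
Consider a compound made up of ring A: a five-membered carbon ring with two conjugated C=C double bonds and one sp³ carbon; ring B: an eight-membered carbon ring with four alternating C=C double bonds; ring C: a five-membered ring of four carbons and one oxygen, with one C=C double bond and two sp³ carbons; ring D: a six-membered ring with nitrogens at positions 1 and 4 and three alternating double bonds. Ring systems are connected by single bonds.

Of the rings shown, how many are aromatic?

Ring A has one sp³ carbon, so it is not fully conjugated — not aromatic (cyclopentadiene).
Ring B has only sp² ring atoms; a planar conformation would have a fully conjugated π system of 8 electrons. But 8 = 4(2), which is 4n not 4n+2, so ring B is not aromatic (cyclooctatetraene) — cyclooctatetraene distorts into a non-planar tub to avoid antiaromaticity.
Ring C has two sp³ carbons, so it is not fully conjugated — not aromatic (2,3-dihydrofuran).
Ring D has a continuous p-orbital overlap around the ring; 3 ring double bonds give 6 π electrons. That satisfies 4n+2 with n=1, so ring D is aromatic (pyrazine).
Aromatic: D. Total: 1.

1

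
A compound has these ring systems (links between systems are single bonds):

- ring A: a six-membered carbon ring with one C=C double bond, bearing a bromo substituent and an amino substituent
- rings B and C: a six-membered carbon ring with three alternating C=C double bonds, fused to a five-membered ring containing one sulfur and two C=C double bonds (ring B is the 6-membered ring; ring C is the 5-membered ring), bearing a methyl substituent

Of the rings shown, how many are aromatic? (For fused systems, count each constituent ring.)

Ring A has four sp³ carbons, so it is not fully conjugated — not aromatic (cyclohexene).
Rings B and C form a fused bicyclic system (with one sulfur) with 9 sp² atoms and 10 π electrons from ring double bonds plus a heteroatom lone pair. 10 = 4(2)+2, so the system is aromatic and both rings count as aromatic (benzothiophene).
Aromatic: B, C. Total: 2.

2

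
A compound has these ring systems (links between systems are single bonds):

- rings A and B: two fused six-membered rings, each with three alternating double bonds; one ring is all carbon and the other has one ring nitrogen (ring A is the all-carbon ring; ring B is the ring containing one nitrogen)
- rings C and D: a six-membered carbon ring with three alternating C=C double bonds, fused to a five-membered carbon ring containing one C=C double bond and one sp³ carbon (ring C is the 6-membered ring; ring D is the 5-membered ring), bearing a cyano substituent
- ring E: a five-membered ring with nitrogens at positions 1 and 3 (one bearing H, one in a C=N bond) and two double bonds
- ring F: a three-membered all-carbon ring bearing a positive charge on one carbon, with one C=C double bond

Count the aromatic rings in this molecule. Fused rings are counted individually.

Rings A and B form a fused bicyclic system (with one nitrogen) with 10 sp² atoms and 10 π electrons from ring double bonds. 10 = 4(2)+2, so the system is aromatic and both rings count as aromatic (quinoline).
Ring C is planar and fully conjugated; 3 ring double bonds give 6 π electrons. 6 = 4(1)+2, so ring C is aromatic (benzene ring).
Ring D has one sp³ carbon, so it is not fully conjugated — not aromatic (cyclopentene ring).
Ring E is fully conjugated (every ring atom contributes a p orbital); 2 ring double bonds (4 π electrons) plus a heteroatom lone pair (2) give 6 π electrons. 6 = 4(1)+2, so ring E is aromatic (imidazole).
Ring F has a continuous p-orbital overlap around the ring; 1 ring double bond (2 π electrons) plus the carbocation's empty p orbital (0, but keeps the ring conjugated) give 2 π electrons. That satisfies 4n+2 with n=0, so ring F is aromatic (cyclopropenyl cation).
Aromatic: A, B, C, E, F. Total: 5.

5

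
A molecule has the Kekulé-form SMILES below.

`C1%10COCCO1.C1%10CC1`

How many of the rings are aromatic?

0

The SMILES encodes a six-membered saturated ring with oxygens at positions 1 and 4; a three-membered saturated carbon ring.
The 6-membered ring with two oxygens (1,4) has only sp³ atoms, so it is not fully conjugated — not aromatic (1,4-dioxane).
The 3-membered ring has only sp³ atoms, so it is not fully conjugated — not aromatic (cyclopropane).
None of the rings are aromatic. Total: 0.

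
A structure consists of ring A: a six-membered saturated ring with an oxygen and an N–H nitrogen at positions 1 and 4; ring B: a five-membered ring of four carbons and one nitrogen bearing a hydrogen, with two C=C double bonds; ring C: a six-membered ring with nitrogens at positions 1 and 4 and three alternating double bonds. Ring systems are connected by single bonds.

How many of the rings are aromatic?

2

Ring A has only sp³ atoms, so it is not fully conjugated — not aromatic (morpholine).
Ring B has a continuous p-orbital overlap around the ring; 2 ring double bonds (4 π electrons) plus a heteroatom lone pair (2) give 6 π electrons. 6 = 4(1)+2, so ring B is aromatic (pyrrole).
Ring C has a continuous p-orbital overlap around the ring; 3 ring double bonds give 6 π electrons. 6 = 4(1)+2, so ring C is aromatic (pyrazine).
Aromatic: B, C. Total: 2.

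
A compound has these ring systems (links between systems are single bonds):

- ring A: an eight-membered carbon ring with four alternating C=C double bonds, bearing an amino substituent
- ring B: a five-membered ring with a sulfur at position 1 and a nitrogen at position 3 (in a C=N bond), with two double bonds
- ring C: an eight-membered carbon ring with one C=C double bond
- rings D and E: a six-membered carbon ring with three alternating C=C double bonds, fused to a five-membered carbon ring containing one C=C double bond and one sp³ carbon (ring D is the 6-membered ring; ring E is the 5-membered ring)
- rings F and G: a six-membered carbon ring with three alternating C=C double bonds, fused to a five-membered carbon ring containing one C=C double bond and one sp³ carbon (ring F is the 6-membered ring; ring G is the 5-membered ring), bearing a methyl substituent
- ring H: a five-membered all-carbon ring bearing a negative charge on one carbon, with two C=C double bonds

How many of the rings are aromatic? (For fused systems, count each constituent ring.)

Ring A has only sp² ring atoms; a planar conformation would have a fully conjugated π system of 8 electrons. But 8 = 4(2), which is 4n not 4n+2, so ring A is not aromatic (cyclooctatetraene) — cyclooctatetraene distorts into a non-planar tub to avoid antiaromaticity.
Ring B has a continuous p-orbital overlap around the ring; 2 ring double bonds (4 π electrons) plus a heteroatom lone pair (2) give 6 π electrons. Since 6 = 4n+2 (n=1), ring B is aromatic (thiazole).
Ring C has six sp³ carbons, so it is not fully conjugated — not aromatic (cyclooctene).
Ring D is planar and fully conjugated; 3 ring double bonds give 6 π electrons. That satisfies 4n+2 with n=1, so ring D is aromatic (benzene ring).
Ring E has one sp³ carbon, so it is not fully conjugated — not aromatic (cyclopentene ring).
Ring F has a continuous p-orbital overlap around the ring; 3 ring double bonds give 6 π electrons. 6 = 4(1)+2, so ring F is aromatic (benzene ring).
Ring G has one sp³ carbon, so it is not fully conjugated — not aromatic (cyclopentene ring).
Ring H is planar and fully conjugated; 2 ring double bonds (4 π electrons) plus the carbanion lone pair (2) give 6 π electrons. Since 6 = 4n+2 (n=1), ring H is aromatic (cyclopentadienyl anion).
Aromatic: B, D, F, H. Total: 4.

4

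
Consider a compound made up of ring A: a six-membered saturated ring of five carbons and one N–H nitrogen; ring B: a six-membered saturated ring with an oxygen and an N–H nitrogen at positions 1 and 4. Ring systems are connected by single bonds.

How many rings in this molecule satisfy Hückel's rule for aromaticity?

Ring A has only sp³ atoms, so it is not fully conjugated — not aromatic (piperidine).
Ring B has only sp³ atoms, so it is not fully conjugated — not aromatic (morpholine).
No ring is aromatic. Total: 0.

0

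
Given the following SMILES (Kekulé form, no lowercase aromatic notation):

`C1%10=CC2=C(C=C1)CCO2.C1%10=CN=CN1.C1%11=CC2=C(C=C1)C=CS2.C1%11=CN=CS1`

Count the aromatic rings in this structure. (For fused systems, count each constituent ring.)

5

The SMILES encodes a six-membered carbon ring with three alternating C=C double bonds, fused to a five-membered ring containing one oxygen and two sp³ carbons; a five-membered ring with nitrogens at positions 1 and 3 (one bearing H, one in a C=N bond) and two double bonds; a six-membered carbon ring with three alternating C=C double bonds, fused to a five-membered ring containing one sulfur and two C=C double bonds; a five-membered ring with a sulfur at position 1 and a nitrogen at position 3 (in a C=N bond), with two double bonds.
The 6-membered ring is planar and fully conjugated; 3 ring double bonds give 6 π electrons. Since 6 = 4n+2 (n=1), it is aromatic (benzene ring).
The 5-membered ring with one oxygen has two sp³ carbons, so it is not fully conjugated — not aromatic (oxolane ring).
The 5-membered ring with two nitrogens (one N–H, one =N–) is fully conjugated (every ring atom contributes a p orbital); 2 ring double bonds (4 π electrons) plus a heteroatom lone pair (2) give 6 π electrons. Since 6 = 4n+2 (n=1), it is aromatic (imidazole).
The fused 6/5-membered bicyclic (with one sulfur) is a single π system with 9 sp² atoms and 10 π electrons from ring double bonds plus a heteroatom lone pair. 10 = 4(2)+2, so the system is aromatic and both rings count as aromatic (benzothiophene).
The 5-membered ring with one sulfur and one =N– is planar and fully conjugated; 2 ring double bonds (4 π electrons) plus a heteroatom lone pair (2) give 6 π electrons. That satisfies 4n+2 with n=1, so it is aromatic (thiazole).
5 of the 6 rings are aromatic. Total: 5.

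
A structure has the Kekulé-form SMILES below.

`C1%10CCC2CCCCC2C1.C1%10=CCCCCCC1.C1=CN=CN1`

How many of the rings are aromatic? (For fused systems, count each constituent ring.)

1

The SMILES encodes two fused six-membered saturated carbon rings; an eight-membered carbon ring with one C=C double bond; a five-membered ring with nitrogens at positions 1 and 3 (one bearing H, one in a C=N bond) and two double bonds.
The 6-membered ring has only sp³ atoms, so it is not fully conjugated — not aromatic (cyclohexane ring).
The second 6-membered ring has only sp³ atoms, so it is not fully conjugated — not aromatic (cyclohexane ring).
The 8-membered ring has six sp³ carbons, so it is not fully conjugated — not aromatic (cyclooctene).
The 5-membered ring with two nitrogens (one N–H, one =N–) is planar and fully conjugated; 2 ring double bonds (4 π electrons) plus a heteroatom lone pair (2) give 6 π electrons. That satisfies 4n+2 with n=1, so it is aromatic (imidazole).
1 of the 4 rings is aromatic. Total: 1.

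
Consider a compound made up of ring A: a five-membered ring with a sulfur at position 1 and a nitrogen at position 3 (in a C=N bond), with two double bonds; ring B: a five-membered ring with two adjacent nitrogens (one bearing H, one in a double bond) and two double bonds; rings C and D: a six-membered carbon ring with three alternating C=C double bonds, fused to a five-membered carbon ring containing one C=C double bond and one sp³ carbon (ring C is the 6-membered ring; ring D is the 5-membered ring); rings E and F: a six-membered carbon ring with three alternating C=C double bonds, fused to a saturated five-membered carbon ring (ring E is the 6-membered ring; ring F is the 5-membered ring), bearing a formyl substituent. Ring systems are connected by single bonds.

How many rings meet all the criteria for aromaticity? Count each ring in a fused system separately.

Ring A has a continuous p-orbital overlap around the ring; 2 ring double bonds (4 π electrons) plus a heteroatom lone pair (2) give 6 π electrons. That satisfies 4n+2 with n=1, so ring A is aromatic (thiazole).
Ring B has a continuous p-orbital overlap around the ring; 2 ring double bonds (4 π electrons) plus a heteroatom lone pair (2) give 6 π electrons. 6 = 4(1)+2, so ring B is aromatic (pyrazole).
Ring C has a continuous p-orbital overlap around the ring; 3 ring double bonds give 6 π electrons. That satisfies 4n+2 with n=1, so ring C is aromatic (benzene ring).
Ring D has one sp³ carbon, so it is not fully conjugated — not aromatic (cyclopentene ring).
Ring E is fully conjugated (every ring atom contributes a p orbital); 3 ring double bonds give 6 π electrons. 6 = 4(1)+2, so ring E is aromatic (benzene ring).
Ring F has three sp³ carbons, so it is not fully conjugated — not aromatic (cyclopentane ring).
Aromatic: A, B, C, E. Total: 4.

4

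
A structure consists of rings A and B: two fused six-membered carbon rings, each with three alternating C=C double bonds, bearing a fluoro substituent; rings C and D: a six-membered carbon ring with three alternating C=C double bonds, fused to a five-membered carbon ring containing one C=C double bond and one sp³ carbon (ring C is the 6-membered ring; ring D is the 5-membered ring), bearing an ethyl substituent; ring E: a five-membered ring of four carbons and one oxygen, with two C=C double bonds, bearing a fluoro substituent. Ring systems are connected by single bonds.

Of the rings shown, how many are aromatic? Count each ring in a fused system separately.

Rings A and B form a fused bicyclic system with 10 sp² atoms and 10 π electrons from ring double bonds. 10 = 4(2)+2, so the system is aromatic and both rings count as aromatic (naphthalene).
Ring C is planar and fully conjugated; 3 ring double bonds give 6 π electrons. That satisfies 4n+2 with n=1, so ring C is aromatic (benzene ring).
Ring D has one sp³ carbon, so it is not fully conjugated — not aromatic (cyclopentene ring).
Ring E is fully conjugated (every ring atom contributes a p orbital); 2 ring double bonds (4 π electrons) plus a heteroatom lone pair (2) give 6 π electrons. That satisfies 4n+2 with n=1, so ring E is aromatic (furan).
Aromatic: A, B, C, E. Total: 4.

4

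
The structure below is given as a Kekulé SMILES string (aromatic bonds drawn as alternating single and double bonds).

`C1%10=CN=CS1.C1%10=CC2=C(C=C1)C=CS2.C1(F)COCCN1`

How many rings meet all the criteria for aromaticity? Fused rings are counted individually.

The SMILES encodes a five-membered ring with a sulfur at position 1 and a nitrogen at position 3 (in a C=N bond), with two double bonds; a six-membered carbon ring with three alternating C=C double bonds, fused to a five-membered ring containing one sulfur and two C=C double bonds; a six-membered saturated ring with an oxygen and an N–H nitrogen at positions 1 and 4.
The 5-membered ring with one sulfur and one =N– is planar and fully conjugated; 2 ring double bonds (4 π electrons) plus a heteroatom lone pair (2) give 6 π electrons. 6 = 4(1)+2, so it is aromatic (thiazole).
The fused 6/5-membered bicyclic (with one sulfur) is a single π system with 9 sp² atoms and 10 π electrons from ring double bonds plus a heteroatom lone pair. 10 = 4(2)+2, so the system is aromatic and both rings count as aromatic (benzothiophene).
The 6-membered ring with one oxygen and one N–H (1,4) has only sp³ atoms, so it is not fully conjugated — not aromatic (morpholine).
3 of the 4 rings are aromatic. Total: 3.

3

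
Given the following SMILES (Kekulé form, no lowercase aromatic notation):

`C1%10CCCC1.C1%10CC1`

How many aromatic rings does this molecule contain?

The SMILES encodes a five-membered saturated carbon ring; a three-membered saturated carbon ring.
The 5-membered ring has only sp³ atoms, so it is not fully conjugated — not aromatic (cyclopentane).
The 3-membered ring has only sp³ atoms, so it is not fully conjugated — not aromatic (cyclopropane).
None of the rings are aromatic. Total: 0.

0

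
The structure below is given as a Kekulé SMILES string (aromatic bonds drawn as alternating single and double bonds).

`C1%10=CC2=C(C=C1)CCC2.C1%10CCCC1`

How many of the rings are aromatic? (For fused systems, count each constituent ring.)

The SMILES encodes a six-membered carbon ring with three alternating C=C double bonds, fused to a saturated five-membered carbon ring; a five-membered saturated carbon ring.
The 6-membered ring is planar and fully conjugated; 3 ring double bonds give 6 π electrons. 6 = 4(1)+2, so it is aromatic (benzene ring).
The 5-membered ring has three sp³ carbons, so it is not fully conjugated — not aromatic (cyclopentane ring).
The second 5-membered ring has only sp³ atoms, so it is not fully conjugated — not aromatic (cyclopentane).
1 of the 3 rings is aromatic. Total: 1.

1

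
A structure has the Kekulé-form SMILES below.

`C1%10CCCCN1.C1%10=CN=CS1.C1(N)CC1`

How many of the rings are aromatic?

The SMILES encodes a six-membered saturated ring of five carbons and one N–H nitrogen; a five-membered ring with a sulfur at position 1 and a nitrogen at position 3 (in a C=N bond), with two double bonds; a three-membered saturated carbon ring.
The 6-membered ring with one N–H has only sp³ atoms, so it is not fully conjugated — not aromatic (piperidine).
The 5-membered ring with one sulfur and one =N– has a continuous p-orbital overlap around the ring; 2 ring double bonds (4 π electrons) plus a heteroatom lone pair (2) give 6 π electrons. 6 = 4(1)+2, so it is aromatic (thiazole).
The 3-membered ring has only sp³ atoms, so it is not fully conjugated — not aromatic (cyclopropane).
1 of the 3 rings is aromatic. Total: 1.

1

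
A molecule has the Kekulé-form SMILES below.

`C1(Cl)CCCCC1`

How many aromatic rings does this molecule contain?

0

The SMILES encodes a six-membered saturated carbon ring.
The 6-membered ring has only sp³ atoms, so it is not fully conjugated — not aromatic (cyclohexane).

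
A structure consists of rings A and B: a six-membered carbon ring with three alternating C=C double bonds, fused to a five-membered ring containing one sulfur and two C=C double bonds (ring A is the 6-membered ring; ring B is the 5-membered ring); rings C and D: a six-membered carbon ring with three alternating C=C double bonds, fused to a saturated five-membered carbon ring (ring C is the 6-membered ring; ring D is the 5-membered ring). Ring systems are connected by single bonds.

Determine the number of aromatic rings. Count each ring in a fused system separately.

Rings A and B form a fused bicyclic system (with one sulfur) with 9 sp² atoms and 10 π electrons from ring double bonds plus a heteroatom lone pair. 10 = 4(2)+2, so the system is aromatic and both rings count as aromatic (benzothiophene).
Ring C has a continuous p-orbital overlap around the ring; 3 ring double bonds give 6 π electrons. That satisfies 4n+2 with n=1, so ring C is aromatic (benzene ring).
Ring D has three sp³ carbons, so it is not fully conjugated — not aromatic (cyclopentane ring).
Aromatic: A, B, C. Total: 3.

3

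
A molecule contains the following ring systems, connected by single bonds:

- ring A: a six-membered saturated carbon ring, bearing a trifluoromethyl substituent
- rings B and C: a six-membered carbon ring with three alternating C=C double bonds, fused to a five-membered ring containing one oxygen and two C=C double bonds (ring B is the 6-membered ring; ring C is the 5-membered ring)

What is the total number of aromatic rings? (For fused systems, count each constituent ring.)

Ring A has only sp³ atoms, so it is not fully conjugated — not aromatic (cyclohexane).
Rings B and C form a fused bicyclic system (with one oxygen) with 9 sp² atoms and 10 π electrons from ring double bonds plus a heteroatom lone pair. 10 = 4(2)+2, so the system is aromatic and both rings count as aromatic (benzofuran).
Aromatic: B, C. Total: 2.

2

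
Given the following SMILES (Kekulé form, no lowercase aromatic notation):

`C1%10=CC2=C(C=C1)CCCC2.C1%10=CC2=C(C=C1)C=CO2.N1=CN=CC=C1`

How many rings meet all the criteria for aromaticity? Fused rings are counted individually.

4

The SMILES encodes a six-membered carbon ring with three alternating C=C double bonds, fused to a saturated six-membered carbon ring; a six-membered carbon ring with three alternating C=C double bonds, fused to a five-membered ring containing one oxygen and two C=C double bonds; a six-membered ring with nitrogens at positions 1 and 3 and three alternating double bonds.
The 6-membered ring has a continuous p-orbital overlap around the ring; 3 ring double bonds give 6 π electrons. That satisfies 4n+2 with n=1, so it is aromatic (benzene ring).
The second 6-membered ring has four sp³ carbons, so it is not fully conjugated — not aromatic (cyclohexane ring).
The fused 6/5-membered bicyclic (with one oxygen) is a single π system with 9 sp² atoms and 10 π electrons from ring double bonds plus a heteroatom lone pair. 10 = 4(2)+2, so the system is aromatic and both rings count as aromatic (benzofuran).
The 6-membered ring with two nitrogens (1,3) is planar and fully conjugated; 3 ring double bonds give 6 π electrons. Since 6 = 4n+2 (n=1), it is aromatic (pyrimidine).
4 of the 5 rings are aromatic. Total: 4.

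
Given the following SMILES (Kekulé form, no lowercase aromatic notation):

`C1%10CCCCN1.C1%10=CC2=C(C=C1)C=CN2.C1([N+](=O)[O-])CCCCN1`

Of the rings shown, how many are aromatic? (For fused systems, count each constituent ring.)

The SMILES encodes a six-membered saturated ring of five carbons and one N–H nitrogen; a six-membered carbon ring with three alternating C=C double bonds, fused to a five-membered ring containing one N–H nitrogen and two C=C double bonds; a six-membered saturated ring of five carbons and one N–H nitrogen.
The 6-membered ring with one N–H has only sp³ atoms, so it is not fully conjugated — not aromatic (piperidine).
The fused 6/5-membered bicyclic (with one N–H) is a single π system with 9 sp² atoms and 10 π electrons from ring double bonds plus a heteroatom lone pair. 10 = 4(2)+2, so the system is aromatic and both rings count as aromatic (indole).
The second 6-membered ring with one N–H has only sp³ atoms, so it is not fully conjugated — not aromatic (piperidine).
2 of the 4 rings are aromatic. Total: 2.

2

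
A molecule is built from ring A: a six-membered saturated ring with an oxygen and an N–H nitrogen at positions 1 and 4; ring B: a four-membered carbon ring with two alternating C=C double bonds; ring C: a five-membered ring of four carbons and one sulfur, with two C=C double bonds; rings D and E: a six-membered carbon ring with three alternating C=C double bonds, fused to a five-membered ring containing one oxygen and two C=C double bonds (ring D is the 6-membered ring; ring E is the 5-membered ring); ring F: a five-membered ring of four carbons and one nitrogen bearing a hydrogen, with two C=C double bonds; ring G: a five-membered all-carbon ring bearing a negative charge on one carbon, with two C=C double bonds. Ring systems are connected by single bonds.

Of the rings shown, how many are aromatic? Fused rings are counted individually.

5

Ring A has only sp³ atoms, so it is not fully conjugated — not aromatic (morpholine).
Ring B has only sp² ring atoms; a planar conformation would have a fully conjugated π system of 4 electrons. But 4 = 4(1), which is 4n not 4n+2, so ring B is not aromatic (cyclobutadiene) — cyclobutadiene is antiaromatic and distorts to a rectangle.
Ring C has a continuous p-orbital overlap around the ring; 2 ring double bonds (4 π electrons) plus a heteroatom lone pair (2) give 6 π electrons. 6 = 4(1)+2, so ring C is aromatic (thiophene).
Rings D and E form a fused bicyclic system (with one oxygen) with 9 sp² atoms and 10 π electrons from ring double bonds plus a heteroatom lone pair. 10 = 4(2)+2, so the system is aromatic and both rings count as aromatic (benzofuran).
Ring F is fully conjugated (every ring atom contributes a p orbital); 2 ring double bonds (4 π electrons) plus a heteroatom lone pair (2) give 6 π electrons. That satisfies 4n+2 with n=1, so ring F is aromatic (pyrrole).
Ring G has a continuous p-orbital overlap around the ring; 2 ring double bonds (4 π electrons) plus the carbanion lone pair (2) give 6 π electrons. Since 6 = 4n+2 (n=1), ring G is aromatic (cyclopentadienyl anion).
Aromatic: C, D, E, F, G. Total: 5.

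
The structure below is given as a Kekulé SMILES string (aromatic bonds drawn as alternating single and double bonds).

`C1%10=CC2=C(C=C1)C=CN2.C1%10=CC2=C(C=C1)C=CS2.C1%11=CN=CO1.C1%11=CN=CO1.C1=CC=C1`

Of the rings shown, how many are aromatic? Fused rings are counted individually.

6

The SMILES encodes a six-membered carbon ring with three alternating C=C double bonds, fused to a five-membered ring containing one N–H nitrogen and two C=C double bonds; a six-membered carbon ring with three alternating C=C double bonds, fused to a five-membered ring containing one sulfur and two C=C double bonds; a five-membered ring with an oxygen at position 1 and a nitrogen at position 3 (in a C=N bond), with two double bonds; a five-membered ring with an oxygen at position 1 and a nitrogen at position 3 (in a C=N bond), with two double bonds; a four-membered carbon ring with two alternating C=C double bonds.
The fused 6/5-membered bicyclic (with one N–H) is a single π system with 9 sp² atoms and 10 π electrons from ring double bonds plus a heteroatom lone pair. 10 = 4(2)+2, so the system is aromatic and both rings count as aromatic (indole).
The fused 6/5-membered bicyclic (with one sulfur) is a single π system with 9 sp² atoms and 10 π electrons from ring double bonds plus a heteroatom lone pair. 10 = 4(2)+2, so the system is aromatic and both rings count as aromatic (benzothiophene).
The 5-membered ring with one oxygen and one =N– is planar and fully conjugated; 2 ring double bonds (4 π electrons) plus a heteroatom lone pair (2) give 6 π electrons. Since 6 = 4n+2 (n=1), it is aromatic (oxazole).
The second 5-membered ring with one oxygen and one =N– has a continuous p-orbital overlap around the ring; 2 ring double bonds (4 π electrons) plus a heteroatom lone pair (2) give 6 π electrons. That satisfies 4n+2 with n=1, so it is aromatic (oxazole).
The 4-membered ring has only sp² ring atoms; a planar conformation would have a fully conjugated π system of 4 electrons. But 4 = 4(1), which is 4n not 4n+2, so it is not aromatic (cyclobutadiene) — cyclobutadiene is antiaromatic and distorts to a rectangle.
6 of the 7 rings are aromatic. Total: 6.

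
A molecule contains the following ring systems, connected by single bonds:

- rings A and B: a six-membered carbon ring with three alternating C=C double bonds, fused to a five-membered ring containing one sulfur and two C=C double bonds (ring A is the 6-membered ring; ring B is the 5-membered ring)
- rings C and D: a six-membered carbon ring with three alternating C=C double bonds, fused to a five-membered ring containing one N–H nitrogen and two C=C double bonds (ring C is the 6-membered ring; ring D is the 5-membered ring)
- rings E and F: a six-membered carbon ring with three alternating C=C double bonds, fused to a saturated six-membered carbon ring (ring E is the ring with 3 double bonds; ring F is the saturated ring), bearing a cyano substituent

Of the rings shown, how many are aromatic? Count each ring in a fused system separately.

5

Rings A and B form a fused bicyclic system (with one sulfur) with 9 sp² atoms and 10 π electrons from ring double bonds plus a heteroatom lone pair. 10 = 4(2)+2, so the system is aromatic and both rings count as aromatic (benzothiophene).
Rings C and D form a fused bicyclic system (with one N–H) with 9 sp² atoms and 10 π electrons from ring double bonds plus a heteroatom lone pair. 10 = 4(2)+2, so the system is aromatic and both rings count as aromatic (indole).
Ring E is planar and fully conjugated; 3 ring double bonds give 6 π electrons. 6 = 4(1)+2, so ring E is aromatic (benzene ring).
Ring F has four sp³ carbons, so it is not fully conjugated — not aromatic (cyclohexane ring).
Aromatic: A, B, C, D, E. Total: 5.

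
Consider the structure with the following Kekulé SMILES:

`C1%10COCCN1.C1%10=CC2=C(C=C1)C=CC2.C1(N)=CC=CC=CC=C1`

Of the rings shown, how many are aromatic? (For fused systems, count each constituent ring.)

1

The SMILES encodes a six-membered saturated ring with an oxygen and an N–H nitrogen at positions 1 and 4; a six-membered carbon ring with three alternating C=C double bonds, fused to a five-membered carbon ring containing one C=C double bond and one sp³ carbon; an eight-membered carbon ring with four alternating C=C double bonds.
The 6-membered ring with one oxygen and one N–H (1,4) has only sp³ atoms, so it is not fully conjugated — not aromatic (morpholine).
The 6-membered ring is fully conjugated (every ring atom contributes a p orbital); 3 ring double bonds give 6 π electrons. Since 6 = 4n+2 (n=1), it is aromatic (benzene ring).
The 5-membered ring has one sp³ carbon, so it is not fully conjugated — not aromatic (cyclopentene ring).
The 8-membered ring has only sp² ring atoms; a planar conformation would have a fully conjugated π system of 8 electrons. But 8 = 4(2), which is 4n not 4n+2, so it is not aromatic (cyclooctatetraene) — cyclooctatetraene distorts into a non-planar tub to avoid antiaromaticity.
1 of the 4 rings is aromatic. Total: 1.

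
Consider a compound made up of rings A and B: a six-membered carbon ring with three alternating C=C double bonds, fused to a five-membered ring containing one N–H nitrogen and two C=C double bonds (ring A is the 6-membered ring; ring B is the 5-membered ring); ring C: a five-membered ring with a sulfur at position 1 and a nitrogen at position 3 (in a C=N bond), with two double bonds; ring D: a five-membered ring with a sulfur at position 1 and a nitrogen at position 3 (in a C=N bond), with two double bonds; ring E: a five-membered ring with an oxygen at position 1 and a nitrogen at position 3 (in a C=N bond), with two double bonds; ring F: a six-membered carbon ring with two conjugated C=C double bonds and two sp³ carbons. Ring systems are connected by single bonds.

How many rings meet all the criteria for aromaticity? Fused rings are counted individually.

5

Rings A and B form a fused bicyclic system (with one N–H) with 9 sp² atoms and 10 π electrons from ring double bonds plus a heteroatom lone pair. 10 = 4(2)+2, so the system is aromatic and both rings count as aromatic (indole).
Ring C is fully conjugated (every ring atom contributes a p orbital); 2 ring double bonds (4 π electrons) plus a heteroatom lone pair (2) give 6 π electrons. Since 6 = 4n+2 (n=1), ring C is aromatic (thiazole).
Ring D is planar and fully conjugated; 2 ring double bonds (4 π electrons) plus a heteroatom lone pair (2) give 6 π electrons. That satisfies 4n+2 with n=1, so ring D is aromatic (thiazole).
Ring E is fully conjugated (every ring atom contributes a p orbital); 2 ring double bonds (4 π electrons) plus a heteroatom lone pair (2) give 6 π electrons. That satisfies 4n+2 with n=1, so ring E is aromatic (oxazole).
Ring F has two sp³ carbons, so it is not fully conjugated — not aromatic (1,3-cyclohexadiene).
Aromatic: A, B, C, D, E. Total: 5.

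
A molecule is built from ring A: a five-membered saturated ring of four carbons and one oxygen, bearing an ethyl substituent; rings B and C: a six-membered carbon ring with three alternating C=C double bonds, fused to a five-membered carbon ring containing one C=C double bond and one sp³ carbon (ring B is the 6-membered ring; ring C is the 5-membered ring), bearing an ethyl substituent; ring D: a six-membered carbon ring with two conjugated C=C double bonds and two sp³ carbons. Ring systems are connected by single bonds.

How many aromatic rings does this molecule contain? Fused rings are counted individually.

1

Ring A has only sp³ atoms, so it is not fully conjugated — not aromatic (tetrahydrofuran).
Ring B is fully conjugated (every ring atom contributes a p orbital); 3 ring double bonds give 6 π electrons. Since 6 = 4n+2 (n=1), ring B is aromatic (benzene ring).
Ring C has one sp³ carbon, so it is not fully conjugated — not aromatic (cyclopentene ring).
Ring D has two sp³ carbons, so it is not fully conjugated — not aromatic (1,3-cyclohexadiene).
Aromatic: B. Total: 1.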